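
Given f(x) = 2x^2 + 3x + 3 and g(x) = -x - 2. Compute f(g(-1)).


g(-1) = -1
f(-1) = 2*(-1)^2 + 3*(-1) + 3 = 2

2


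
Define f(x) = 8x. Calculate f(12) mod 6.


f(12) = 96
96 mod 6 = 0

0


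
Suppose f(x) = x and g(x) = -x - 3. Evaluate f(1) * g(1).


f(1) = 1
g(1) = -4
Product = -4

-4


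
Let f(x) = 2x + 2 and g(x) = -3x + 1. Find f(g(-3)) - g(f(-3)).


f(g(-3)) = 22
g(f(-3)) = 13
Difference = 9

9


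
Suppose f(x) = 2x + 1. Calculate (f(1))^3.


f(1) = 3
(3)^3 = 27

27


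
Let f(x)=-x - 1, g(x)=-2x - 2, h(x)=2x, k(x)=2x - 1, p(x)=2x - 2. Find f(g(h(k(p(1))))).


p(1) = 0
k(0) = -1
h(-1) = -2
g(-2) = 2
f(2) = -3

-3


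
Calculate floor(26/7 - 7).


-4


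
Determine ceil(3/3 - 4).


-3


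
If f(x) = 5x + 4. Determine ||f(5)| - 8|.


f(5) = 29
|29| = 29
|29 - 8| = 21

21


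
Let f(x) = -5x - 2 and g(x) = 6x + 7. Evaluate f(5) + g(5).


f(5) = -27
g(5) = 37
Sum = 10

10


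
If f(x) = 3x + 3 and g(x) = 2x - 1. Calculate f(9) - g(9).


f(9) = 30
g(9) = 17
Difference = 13

13


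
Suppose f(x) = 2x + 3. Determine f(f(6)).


f(6) = 15
f(15) = 33

33


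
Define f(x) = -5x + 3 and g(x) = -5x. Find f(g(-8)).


g(-8) = 40
f(40) = -197

-197


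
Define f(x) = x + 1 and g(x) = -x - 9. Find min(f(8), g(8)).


-17


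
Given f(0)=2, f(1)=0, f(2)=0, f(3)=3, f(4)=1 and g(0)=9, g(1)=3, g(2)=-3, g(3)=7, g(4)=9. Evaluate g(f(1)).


9


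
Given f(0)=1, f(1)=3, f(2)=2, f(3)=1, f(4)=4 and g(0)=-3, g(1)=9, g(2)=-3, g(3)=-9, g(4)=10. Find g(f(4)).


f(4) = 4
g(4) = 10

10


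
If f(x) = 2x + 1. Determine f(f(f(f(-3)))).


f(-3) = -5
f(-5) = -9
f(-9) = -17
f(-17) = -33

-33


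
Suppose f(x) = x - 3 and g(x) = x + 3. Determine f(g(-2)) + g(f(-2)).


f(g(-2)) = -2
g(f(-2)) = -2
Sum = -4

-4


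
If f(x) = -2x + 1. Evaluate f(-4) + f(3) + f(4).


f(-4) = 9
f(3) = -5
f(4) = -7
Sum = -3

-3


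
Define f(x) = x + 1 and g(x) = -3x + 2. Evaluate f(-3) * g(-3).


-22


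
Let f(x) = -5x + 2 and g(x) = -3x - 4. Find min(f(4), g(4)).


f(4) = -18
g(4) = -16
min = -18

-18


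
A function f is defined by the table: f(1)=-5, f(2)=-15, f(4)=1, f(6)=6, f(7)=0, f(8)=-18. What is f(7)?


Reading from the table at x = 7

0


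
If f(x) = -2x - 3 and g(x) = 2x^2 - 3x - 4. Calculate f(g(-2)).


-23


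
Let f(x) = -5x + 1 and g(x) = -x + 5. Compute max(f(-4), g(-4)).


f(-4) = 21
g(-4) = 9
max = 21

21


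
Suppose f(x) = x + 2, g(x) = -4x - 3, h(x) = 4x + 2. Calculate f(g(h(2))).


h(2) = 10
g(10) = -43
f(-43) = -41

-41


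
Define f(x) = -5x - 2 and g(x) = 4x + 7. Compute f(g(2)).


-77


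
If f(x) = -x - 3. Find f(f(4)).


f(4) = -7
f(-7) = 4

4


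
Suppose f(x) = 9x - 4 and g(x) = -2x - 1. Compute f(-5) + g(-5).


f(-5) = -49
g(-5) = 9
Sum = -40

-40


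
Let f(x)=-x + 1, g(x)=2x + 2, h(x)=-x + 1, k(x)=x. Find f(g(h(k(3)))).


k(3) = 3
h(3) = -2
g(-2) = -2
f(-2) = 3

3


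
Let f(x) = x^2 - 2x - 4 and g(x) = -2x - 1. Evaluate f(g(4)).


95


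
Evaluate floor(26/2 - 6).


26/2 = 13
13 - 6 = 7
floor(7) = 7

7


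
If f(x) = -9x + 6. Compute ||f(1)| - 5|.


f(1) = -3
|-3| = 3
|3 - 5| = 2

2


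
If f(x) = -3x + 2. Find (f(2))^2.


f(2) = -4
(-4)^2 = 16

16


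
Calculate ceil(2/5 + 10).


11


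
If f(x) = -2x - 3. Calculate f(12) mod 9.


f(12) = -27
-27 mod 9 = 0

0


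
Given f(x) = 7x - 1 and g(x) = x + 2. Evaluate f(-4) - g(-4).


f(-4) = -29
g(-4) = -2
Difference = -27

-27


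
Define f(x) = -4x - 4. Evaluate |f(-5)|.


f(-5) = 16
|16| = 16

16


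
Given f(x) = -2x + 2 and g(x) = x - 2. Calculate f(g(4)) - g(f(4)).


f(g(4)) = -2
g(f(4)) = -8
Difference = 6

6


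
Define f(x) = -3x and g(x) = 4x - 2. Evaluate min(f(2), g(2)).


f(2) = -6
g(2) = 6
min = -6

-6


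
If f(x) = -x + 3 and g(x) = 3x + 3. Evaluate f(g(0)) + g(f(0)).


f(g(0)) = 0
g(f(0)) = 12
Sum = 12

12


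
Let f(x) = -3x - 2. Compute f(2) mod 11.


3


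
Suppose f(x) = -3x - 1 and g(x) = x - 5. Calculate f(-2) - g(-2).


f(-2) = 5
g(-2) = -7
Difference = 12

12


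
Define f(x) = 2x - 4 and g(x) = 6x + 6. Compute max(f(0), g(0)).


f(0) = -4
g(0) = 6
max = 6

6


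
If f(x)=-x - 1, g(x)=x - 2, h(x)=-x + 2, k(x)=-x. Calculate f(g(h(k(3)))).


k(3) = -3
h(-3) = 5
g(5) = 3
f(3) = -4

-4


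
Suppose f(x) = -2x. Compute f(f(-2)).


-8


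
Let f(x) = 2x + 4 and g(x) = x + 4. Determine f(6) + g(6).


f(6) = 16
g(6) = 10
Sum = 26

26


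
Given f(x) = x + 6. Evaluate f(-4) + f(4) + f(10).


f(-4) = 2
f(4) = 10
f(10) = 16
Sum = 28

28


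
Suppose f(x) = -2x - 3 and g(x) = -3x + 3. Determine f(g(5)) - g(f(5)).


f(g(5)) = 21
g(f(5)) = 42
Difference = -21

-21


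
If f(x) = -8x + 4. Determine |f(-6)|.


52


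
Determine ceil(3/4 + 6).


3/4 = 0.75
0.75 + 6 = 6.75
ceil(6.75) = 7

7


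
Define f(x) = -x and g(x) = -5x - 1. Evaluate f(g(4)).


g(4) = -21
f(-21) = 21

21


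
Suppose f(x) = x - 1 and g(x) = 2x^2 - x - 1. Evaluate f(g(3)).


g(3) = 14
f(14) = 13

13


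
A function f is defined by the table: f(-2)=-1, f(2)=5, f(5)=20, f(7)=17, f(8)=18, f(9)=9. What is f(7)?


Reading from the table at x = 7

17


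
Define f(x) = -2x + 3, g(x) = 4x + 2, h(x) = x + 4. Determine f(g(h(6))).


-81


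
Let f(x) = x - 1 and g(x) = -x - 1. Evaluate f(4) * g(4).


f(4) = 3
g(4) = -5
Product = -15

-15


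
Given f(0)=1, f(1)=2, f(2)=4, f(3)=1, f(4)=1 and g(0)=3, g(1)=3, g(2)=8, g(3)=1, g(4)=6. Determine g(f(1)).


f(1) = 2
g(2) = 8

8


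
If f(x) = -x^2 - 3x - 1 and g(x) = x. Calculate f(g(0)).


-1


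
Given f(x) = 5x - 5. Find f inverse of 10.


Solve 5x - 5 = 10
x = (10 + 5) / 5 = 3

3


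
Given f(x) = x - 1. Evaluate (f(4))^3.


f(4) = 3
(3)^3 = 27

27


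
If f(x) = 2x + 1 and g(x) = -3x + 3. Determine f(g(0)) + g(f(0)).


f(g(0)) = 7
g(f(0)) = 0
Sum = 7

7


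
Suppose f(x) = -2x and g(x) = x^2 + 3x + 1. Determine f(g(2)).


g(2) = 11
f(11) = -22

-22


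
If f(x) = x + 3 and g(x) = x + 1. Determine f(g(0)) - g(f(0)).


f(g(0)) = 4
g(f(0)) = 4
Difference = 0

0


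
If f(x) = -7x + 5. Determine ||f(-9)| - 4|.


f(-9) = 68
|68| = 68
|68 - 4| = 64

64


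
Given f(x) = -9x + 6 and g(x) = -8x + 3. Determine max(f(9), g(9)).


f(9) = -75
g(9) = -69
max = -69

-69


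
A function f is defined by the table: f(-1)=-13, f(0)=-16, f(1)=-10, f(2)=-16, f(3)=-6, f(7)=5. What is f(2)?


-16


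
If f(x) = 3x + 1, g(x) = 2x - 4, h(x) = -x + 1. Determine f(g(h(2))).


h(2) = -1
g(-1) = -6
f(-6) = -17

-17


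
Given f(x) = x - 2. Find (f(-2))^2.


f(-2) = -4
(-4)^2 = 16

16


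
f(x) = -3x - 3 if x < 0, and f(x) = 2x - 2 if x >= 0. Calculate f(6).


6 satisfies x >= 0
f(6) = 10

10


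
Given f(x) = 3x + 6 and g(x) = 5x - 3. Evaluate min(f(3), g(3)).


f(3) = 15
g(3) = 12
min = 12

12


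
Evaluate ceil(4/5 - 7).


-6


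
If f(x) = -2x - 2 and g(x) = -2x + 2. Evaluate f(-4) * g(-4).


f(-4) = 6
g(-4) = 10
Product = 60

60


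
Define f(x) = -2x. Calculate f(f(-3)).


f(-3) = 6
f(6) = -12

-12


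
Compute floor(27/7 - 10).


27/7 = 3.8571
3.8571 - 10 = -6.1429
floor(-6.1429) = -7

-7


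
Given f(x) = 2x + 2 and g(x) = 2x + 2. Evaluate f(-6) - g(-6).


f(-6) = -10
g(-6) = -10
Difference = 0

0


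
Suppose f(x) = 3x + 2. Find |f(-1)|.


f(-1) = -1
|-1| = 1

1


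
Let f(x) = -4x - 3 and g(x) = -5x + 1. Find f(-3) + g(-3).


f(-3) = 9
g(-3) = 16
Sum = 25

25


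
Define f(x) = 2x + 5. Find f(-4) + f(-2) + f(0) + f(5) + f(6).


35


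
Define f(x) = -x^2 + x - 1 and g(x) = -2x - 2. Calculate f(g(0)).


g(0) = -2
f(-2) = (-1)*(-2)^2 + 1*(-2) - 1 = -7

-7


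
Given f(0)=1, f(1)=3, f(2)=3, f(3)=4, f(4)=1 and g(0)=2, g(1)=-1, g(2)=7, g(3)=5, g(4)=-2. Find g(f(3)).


-2


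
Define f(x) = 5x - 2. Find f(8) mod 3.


f(8) = 38
38 mod 3 = 2

2


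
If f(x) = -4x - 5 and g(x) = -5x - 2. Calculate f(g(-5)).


g(-5) = 23
f(23) = -97

-97


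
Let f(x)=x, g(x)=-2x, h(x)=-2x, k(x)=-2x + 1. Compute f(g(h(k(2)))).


k(2) = -3
h(-3) = 6
g(6) = -12
f(-12) = -12

-12


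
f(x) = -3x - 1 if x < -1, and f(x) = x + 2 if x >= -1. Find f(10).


10 satisfies x >= -1
f(10) = 12

12


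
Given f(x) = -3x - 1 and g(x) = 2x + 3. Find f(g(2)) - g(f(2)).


f(g(2)) = -22
g(f(2)) = -11
Difference = -11

-11


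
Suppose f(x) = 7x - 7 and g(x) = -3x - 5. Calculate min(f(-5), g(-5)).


f(-5) = -42
g(-5) = 10
min = -42

-42


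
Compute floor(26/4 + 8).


26/4 = 6.5
6.5 + 8 = 14.5
floor(14.5) = 14

14


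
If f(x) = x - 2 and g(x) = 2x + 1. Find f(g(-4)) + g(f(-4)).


f(g(-4)) = -9
g(f(-4)) = -11
Sum = -20

-20


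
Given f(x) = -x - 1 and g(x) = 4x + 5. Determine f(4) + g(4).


f(4) = -5
g(4) = 21
Sum = 16

16


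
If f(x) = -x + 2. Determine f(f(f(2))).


f(2) = 0
f(0) = 2
f(2) = 0

0


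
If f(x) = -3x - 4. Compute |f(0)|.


f(0) = -4
|-4| = 4

4


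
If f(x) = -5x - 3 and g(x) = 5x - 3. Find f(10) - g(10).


f(10) = -53
g(10) = 47
Difference = -100

-100


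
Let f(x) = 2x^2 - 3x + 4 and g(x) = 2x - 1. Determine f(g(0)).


g(0) = -1
f(-1) = 2*(-1)^2 - 3*(-1) + 4 = 9

9


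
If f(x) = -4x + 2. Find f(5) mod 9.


f(5) = -18
-18 mod 9 = 0

0


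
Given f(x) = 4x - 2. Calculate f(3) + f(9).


f(3) = 10
f(9) = 34
Sum = 44

44


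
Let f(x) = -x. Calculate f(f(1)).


1


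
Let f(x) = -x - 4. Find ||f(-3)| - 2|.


1


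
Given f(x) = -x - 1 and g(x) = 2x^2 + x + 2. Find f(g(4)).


-39


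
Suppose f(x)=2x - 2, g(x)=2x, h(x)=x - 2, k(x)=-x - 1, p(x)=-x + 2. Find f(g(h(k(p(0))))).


p(0) = 2
k(2) = -3
h(-3) = -5
g(-5) = -10
f(-10) = -22

-22


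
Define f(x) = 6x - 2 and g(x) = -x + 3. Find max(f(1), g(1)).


4


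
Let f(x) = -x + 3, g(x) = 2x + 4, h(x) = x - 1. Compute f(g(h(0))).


1


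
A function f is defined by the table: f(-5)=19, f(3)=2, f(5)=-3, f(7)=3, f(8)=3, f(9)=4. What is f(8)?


3


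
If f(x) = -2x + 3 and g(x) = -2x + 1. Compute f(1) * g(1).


f(1) = 1
g(1) = -1
Product = -1

-1


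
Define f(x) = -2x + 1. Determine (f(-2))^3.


f(-2) = 5
(5)^3 = 125

125


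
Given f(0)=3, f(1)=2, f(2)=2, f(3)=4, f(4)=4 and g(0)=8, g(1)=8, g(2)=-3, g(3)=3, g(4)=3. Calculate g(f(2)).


f(2) = 2
g(2) = -3

-3


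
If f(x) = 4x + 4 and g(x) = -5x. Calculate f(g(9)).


g(9) = -45
f(-45) = -176

-176


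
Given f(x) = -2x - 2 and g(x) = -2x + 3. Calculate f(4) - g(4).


f(4) = -10
g(4) = -5
Difference = -5

-5


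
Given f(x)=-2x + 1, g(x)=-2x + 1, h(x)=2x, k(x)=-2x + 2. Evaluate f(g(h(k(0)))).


k(0) = 2
h(2) = 4
g(4) = -7
f(-7) = 15

15


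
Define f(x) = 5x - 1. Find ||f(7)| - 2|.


f(7) = 34
|34| = 34
|34 - 2| = 32

32


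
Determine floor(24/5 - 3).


1


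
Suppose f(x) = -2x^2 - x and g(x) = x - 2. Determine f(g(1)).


g(1) = -1
f(-1) = (-2)*(-1)^2 - 1*(-1) = -1

-1


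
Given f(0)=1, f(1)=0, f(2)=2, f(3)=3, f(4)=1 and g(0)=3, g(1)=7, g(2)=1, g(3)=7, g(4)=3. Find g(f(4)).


f(4) = 1
g(1) = 7

7


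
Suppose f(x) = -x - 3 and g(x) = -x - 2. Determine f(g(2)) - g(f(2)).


f(g(2)) = 1
g(f(2)) = 3
Difference = -2

-2


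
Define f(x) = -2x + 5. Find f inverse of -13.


Solve -2x + 5 = -13
x = (-13 - 5) / (-2) = 9

9


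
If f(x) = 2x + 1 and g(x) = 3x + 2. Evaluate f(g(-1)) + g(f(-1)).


f(g(-1)) = -1
g(f(-1)) = -1
Sum = -2

-2


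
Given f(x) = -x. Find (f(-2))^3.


f(-2) = 2
(2)^3 = 8

8


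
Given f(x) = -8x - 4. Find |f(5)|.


44


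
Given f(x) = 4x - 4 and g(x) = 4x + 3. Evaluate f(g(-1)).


g(-1) = -1
f(-1) = -8

-8


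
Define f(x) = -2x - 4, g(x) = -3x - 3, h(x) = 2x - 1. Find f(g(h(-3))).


h(-3) = -7
g(-7) = 18
f(18) = -40

-40


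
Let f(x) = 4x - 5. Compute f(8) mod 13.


f(8) = 27
27 mod 13 = 1

1


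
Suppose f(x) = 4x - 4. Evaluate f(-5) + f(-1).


f(-5) = -24
f(-1) = -8
Sum = -32

-32


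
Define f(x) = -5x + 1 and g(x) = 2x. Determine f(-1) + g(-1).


f(-1) = 6
g(-1) = -2
Sum = 4

4


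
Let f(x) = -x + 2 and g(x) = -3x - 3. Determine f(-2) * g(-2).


12


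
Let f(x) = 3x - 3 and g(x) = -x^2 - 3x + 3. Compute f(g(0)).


g(0) = 3
f(3) = 6

6


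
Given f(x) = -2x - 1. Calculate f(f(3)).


f(3) = -7
f(-7) = 13

13


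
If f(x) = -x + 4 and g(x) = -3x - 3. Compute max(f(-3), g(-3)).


f(-3) = 7
g(-3) = 6
max = 7

7


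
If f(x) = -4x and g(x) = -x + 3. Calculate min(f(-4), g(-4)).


f(-4) = 16
g(-4) = 7
min = 7

7


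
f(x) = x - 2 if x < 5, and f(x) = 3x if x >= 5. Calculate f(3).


3 satisfies x < 5
f(3) = 1

1


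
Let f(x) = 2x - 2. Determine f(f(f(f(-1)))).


f(-1) = -4
f(-4) = -10
f(-10) = -22
f(-22) = -46

-46


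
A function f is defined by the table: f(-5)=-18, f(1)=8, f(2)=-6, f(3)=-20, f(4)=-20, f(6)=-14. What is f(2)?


Reading from the table at x = 2

-6


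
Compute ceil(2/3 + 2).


2/3 = 0.6667
0.6667 + 2 = 2.6667
ceil(2.6667) = 3

3


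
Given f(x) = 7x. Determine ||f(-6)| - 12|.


f(-6) = -42
|-42| = 42
|42 - 12| = 30

30


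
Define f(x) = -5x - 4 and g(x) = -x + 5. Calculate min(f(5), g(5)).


f(5) = -29
g(5) = 0
min = -29

-29


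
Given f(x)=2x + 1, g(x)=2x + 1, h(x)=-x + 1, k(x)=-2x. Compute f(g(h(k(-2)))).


k(-2) = 4
h(4) = -3
g(-3) = -5
f(-5) = -9

-9


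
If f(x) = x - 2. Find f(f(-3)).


f(-3) = -5
f(-5) = -7

-7


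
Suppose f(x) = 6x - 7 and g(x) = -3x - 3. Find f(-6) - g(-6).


f(-6) = -43
g(-6) = 15
Difference = -58

-58


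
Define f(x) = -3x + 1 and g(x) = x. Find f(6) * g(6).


f(6) = -17
g(6) = 6
Product = -102

-102


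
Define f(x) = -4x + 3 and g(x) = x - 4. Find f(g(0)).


g(0) = -4
f(-4) = 19

19


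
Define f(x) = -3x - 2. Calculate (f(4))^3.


-2744


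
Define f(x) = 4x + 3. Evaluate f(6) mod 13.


f(6) = 27
27 mod 13 = 1

1


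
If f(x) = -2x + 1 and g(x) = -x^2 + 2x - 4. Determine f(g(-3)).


39


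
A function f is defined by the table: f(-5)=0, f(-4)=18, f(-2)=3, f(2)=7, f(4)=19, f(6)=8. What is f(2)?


Reading from the table at x = 2

7


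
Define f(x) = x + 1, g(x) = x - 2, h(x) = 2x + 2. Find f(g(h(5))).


h(5) = 12
g(12) = 10
f(10) = 11

11


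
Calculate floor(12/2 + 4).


12/2 = 6
6 + 4 = 10
floor(10) = 10

10


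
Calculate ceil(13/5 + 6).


13/5 = 2.6
2.6 + 6 = 8.6
ceil(8.6) = 9

9


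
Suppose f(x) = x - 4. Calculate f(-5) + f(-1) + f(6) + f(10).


f(-5) = -9
f(-1) = -5
f(6) = 2
f(10) = 6
Sum = -6

-6


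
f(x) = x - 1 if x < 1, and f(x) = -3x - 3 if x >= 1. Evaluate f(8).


8 satisfies x >= 1
f(8) = -27

-27


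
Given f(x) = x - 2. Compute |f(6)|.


4


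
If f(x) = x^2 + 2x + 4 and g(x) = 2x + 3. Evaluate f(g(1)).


39


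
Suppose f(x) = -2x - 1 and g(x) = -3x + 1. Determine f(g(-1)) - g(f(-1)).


f(g(-1)) = -9
g(f(-1)) = -2
Difference = -7

-7


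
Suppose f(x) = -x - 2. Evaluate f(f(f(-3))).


f(-3) = 1
f(1) = -3
f(-3) = 1

1


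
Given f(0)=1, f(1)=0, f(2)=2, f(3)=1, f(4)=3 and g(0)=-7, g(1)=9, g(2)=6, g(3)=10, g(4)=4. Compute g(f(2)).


f(2) = 2
g(2) = 6

6


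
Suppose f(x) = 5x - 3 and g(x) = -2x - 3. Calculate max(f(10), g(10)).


f(10) = 47
g(10) = -23
max = 47

47


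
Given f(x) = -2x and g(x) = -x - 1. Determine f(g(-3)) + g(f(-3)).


f(g(-3)) = -4
g(f(-3)) = -7
Sum = -11

-11


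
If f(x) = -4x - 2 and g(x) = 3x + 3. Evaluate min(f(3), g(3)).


f(3) = -14
g(3) = 12
min = -14

-14


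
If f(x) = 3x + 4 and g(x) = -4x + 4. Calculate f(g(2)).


g(2) = -4
f(-4) = -8

-8


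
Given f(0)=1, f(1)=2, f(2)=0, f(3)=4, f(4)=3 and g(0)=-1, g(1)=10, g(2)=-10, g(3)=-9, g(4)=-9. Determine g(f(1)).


-10


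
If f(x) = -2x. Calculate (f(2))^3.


f(2) = -4
(-4)^3 = -64

-64


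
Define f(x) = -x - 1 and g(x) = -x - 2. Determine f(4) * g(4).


30


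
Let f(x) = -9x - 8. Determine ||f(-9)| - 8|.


f(-9) = 73
|73| = 73
|73 - 8| = 65

65


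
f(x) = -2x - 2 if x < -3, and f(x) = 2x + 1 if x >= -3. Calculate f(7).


15


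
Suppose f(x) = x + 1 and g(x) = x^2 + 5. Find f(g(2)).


g(2) = 9
f(9) = 10

10


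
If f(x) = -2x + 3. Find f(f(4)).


f(4) = -5
f(-5) = 13

13


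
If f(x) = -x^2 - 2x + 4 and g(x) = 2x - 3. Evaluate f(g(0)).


g(0) = -3
f(-3) = (-1)*(-3)^2 - 2*(-3) + 4 = 1

1


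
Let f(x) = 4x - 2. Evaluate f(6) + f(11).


f(6) = 22
f(11) = 42
Sum = 64

64


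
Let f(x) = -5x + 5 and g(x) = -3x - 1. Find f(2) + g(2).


f(2) = -5
g(2) = -7
Sum = -12

-12


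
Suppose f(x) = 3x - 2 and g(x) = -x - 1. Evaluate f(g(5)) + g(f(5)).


f(g(5)) = -20
g(f(5)) = -14
Sum = -34

-34


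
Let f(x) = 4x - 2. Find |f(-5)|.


22


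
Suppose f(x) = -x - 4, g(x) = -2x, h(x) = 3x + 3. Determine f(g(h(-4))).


h(-4) = -9
g(-9) = 18
f(18) = -22

-22


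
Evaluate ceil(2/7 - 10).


2/7 = 0.2857
0.2857 - 10 = -9.7143
ceil(-9.7143) = -9

-9


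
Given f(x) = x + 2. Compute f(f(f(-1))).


f(-1) = 1
f(1) = 3
f(3) = 5

5


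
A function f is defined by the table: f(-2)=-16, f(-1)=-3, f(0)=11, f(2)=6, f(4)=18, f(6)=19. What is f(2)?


Reading from the table at x = 2

6


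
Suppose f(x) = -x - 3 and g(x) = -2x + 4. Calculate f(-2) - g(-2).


f(-2) = -1
g(-2) = 8
Difference = -9

-9


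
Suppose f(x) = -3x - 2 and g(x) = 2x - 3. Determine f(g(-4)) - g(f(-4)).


f(g(-4)) = 31
g(f(-4)) = 17
Difference = 14

14


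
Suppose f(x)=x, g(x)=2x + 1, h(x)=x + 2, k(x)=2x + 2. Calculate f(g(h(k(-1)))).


k(-1) = 0
h(0) = 2
g(2) = 5
f(5) = 5

5


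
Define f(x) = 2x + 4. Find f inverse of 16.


Solve 2x + 4 = 16
x = (16 - 4) / 2 = 6

6


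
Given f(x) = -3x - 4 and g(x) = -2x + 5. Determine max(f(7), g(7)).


f(7) = -25
g(7) = -9
max = -9

-9


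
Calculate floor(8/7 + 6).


8/7 = 1.1429
1.1429 + 6 = 7.1429
floor(7.1429) = 7

7


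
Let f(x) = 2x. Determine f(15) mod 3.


f(15) = 30
30 mod 3 = 0

0


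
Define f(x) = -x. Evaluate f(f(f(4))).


-4


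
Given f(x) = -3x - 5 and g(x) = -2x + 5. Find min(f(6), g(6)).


f(6) = -23
g(6) = -7
min = -23

-23


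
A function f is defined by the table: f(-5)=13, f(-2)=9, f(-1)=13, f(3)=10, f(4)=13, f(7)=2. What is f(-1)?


Reading from the table at x = -1

13


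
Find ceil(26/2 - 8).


5


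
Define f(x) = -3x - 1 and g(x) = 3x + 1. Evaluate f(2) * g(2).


-49


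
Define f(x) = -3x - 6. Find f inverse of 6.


Solve -3x - 6 = 6
x = (6 + 6) / (-3) = -4

-4


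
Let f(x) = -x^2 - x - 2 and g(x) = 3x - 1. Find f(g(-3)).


g(-3) = -10
f(-10) = (-1)*(-10)^2 - 1*(-10) - 2 = -92

-92


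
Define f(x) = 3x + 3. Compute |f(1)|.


f(1) = 6
|6| = 6

6


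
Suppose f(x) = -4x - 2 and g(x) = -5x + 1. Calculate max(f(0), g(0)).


f(0) = -2
g(0) = 1
max = 1

1


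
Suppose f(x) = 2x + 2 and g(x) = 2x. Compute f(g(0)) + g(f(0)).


f(g(0)) = 2
g(f(0)) = 4
Sum = 6

6


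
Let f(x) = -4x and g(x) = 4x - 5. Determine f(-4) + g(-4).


f(-4) = 16
g(-4) = -21
Sum = -5

-5


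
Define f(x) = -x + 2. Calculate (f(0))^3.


f(0) = 2
(2)^3 = 8

8


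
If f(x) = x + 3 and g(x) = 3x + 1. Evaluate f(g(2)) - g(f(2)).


f(g(2)) = 10
g(f(2)) = 16
Difference = -6

-6


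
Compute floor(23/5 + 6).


23/5 = 4.6
4.6 + 6 = 10.6
floor(10.6) = 10

10


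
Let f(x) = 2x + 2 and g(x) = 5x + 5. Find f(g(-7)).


g(-7) = -30
f(-30) = -58

-58


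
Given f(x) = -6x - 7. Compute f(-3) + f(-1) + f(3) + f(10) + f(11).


f(-3) = 11
f(-1) = -1
f(3) = -25
f(10) = -67
f(11) = -73
Sum = -155

-155


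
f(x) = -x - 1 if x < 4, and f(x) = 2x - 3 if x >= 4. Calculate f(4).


4 satisfies x >= 4
f(4) = 5

5


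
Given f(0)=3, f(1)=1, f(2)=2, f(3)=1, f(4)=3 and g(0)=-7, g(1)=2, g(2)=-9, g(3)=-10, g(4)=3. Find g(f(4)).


-10


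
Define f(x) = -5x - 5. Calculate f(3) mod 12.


f(3) = -20
-20 mod 12 = 4

4


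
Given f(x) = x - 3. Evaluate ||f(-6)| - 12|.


3


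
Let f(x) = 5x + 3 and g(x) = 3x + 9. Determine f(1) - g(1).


f(1) = 8
g(1) = 12
Difference = -4

-4


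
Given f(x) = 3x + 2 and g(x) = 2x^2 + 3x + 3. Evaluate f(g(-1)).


8


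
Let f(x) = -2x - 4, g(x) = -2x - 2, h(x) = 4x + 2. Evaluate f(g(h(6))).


h(6) = 26
g(26) = -54
f(-54) = 104

104


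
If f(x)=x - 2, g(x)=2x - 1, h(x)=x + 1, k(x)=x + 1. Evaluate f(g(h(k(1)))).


k(1) = 2
h(2) = 3
g(3) = 5
f(5) = 3

3


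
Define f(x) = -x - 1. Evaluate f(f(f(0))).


f(0) = -1
f(-1) = 0
f(0) = -1

-1


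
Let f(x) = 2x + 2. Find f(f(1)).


f(1) = 4
f(4) = 10

10


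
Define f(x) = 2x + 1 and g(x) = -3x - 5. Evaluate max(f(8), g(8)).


f(8) = 17
g(8) = -29
max = 17

17


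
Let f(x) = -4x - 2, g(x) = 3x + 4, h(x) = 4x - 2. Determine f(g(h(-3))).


h(-3) = -14
g(-14) = -38
f(-38) = 150

150


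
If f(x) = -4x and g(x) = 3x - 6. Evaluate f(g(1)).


g(1) = -3
f(-3) = 12

12


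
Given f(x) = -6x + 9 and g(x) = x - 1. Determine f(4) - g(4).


-18


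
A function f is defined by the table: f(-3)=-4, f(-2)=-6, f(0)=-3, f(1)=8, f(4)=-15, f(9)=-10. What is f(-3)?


-4


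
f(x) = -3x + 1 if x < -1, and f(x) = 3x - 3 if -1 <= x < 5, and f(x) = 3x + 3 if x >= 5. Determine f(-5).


-5 satisfies x < -1
f(-5) = 16

16


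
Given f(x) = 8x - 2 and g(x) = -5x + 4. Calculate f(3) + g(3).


f(3) = 22
g(3) = -11
Sum = 11

11


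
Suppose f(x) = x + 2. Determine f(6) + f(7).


f(6) = 8
f(7) = 9
Sum = 17

17


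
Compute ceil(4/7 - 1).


4/7 = 0.5714
0.5714 - 1 = -0.4286
ceil(-0.4286) = 0

0


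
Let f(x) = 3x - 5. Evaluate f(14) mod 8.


5


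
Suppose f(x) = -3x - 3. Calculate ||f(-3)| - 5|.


f(-3) = 6
|6| = 6
|6 - 5| = 1

1


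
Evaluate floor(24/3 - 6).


24/3 = 8
8 - 6 = 2
floor(2) = 2

2


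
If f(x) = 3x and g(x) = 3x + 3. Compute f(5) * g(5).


f(5) = 15
g(5) = 18
Product = 270

270


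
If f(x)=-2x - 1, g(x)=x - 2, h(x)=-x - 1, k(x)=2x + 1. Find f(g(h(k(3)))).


k(3) = 7
h(7) = -8
g(-8) = -10
f(-10) = 19

19


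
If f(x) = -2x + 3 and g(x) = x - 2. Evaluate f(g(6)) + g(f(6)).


f(g(6)) = -5
g(f(6)) = -11
Sum = -16

-16


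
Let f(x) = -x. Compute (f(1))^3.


f(1) = -1
(-1)^3 = -1

-1


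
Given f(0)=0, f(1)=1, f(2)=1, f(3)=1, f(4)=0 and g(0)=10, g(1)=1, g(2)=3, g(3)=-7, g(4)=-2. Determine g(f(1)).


f(1) = 1
g(1) = 1

1


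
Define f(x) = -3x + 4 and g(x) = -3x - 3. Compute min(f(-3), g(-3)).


f(-3) = 13
g(-3) = 6
min = 6

6


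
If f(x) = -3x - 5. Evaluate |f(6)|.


f(6) = -23
|-23| = 23

23


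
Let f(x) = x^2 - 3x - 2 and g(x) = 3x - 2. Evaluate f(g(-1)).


g(-1) = -5
f(-5) = 1*(-5)^2 - 3*(-5) - 2 = 38

38


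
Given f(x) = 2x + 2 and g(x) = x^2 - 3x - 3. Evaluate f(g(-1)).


g(-1) = 1
f(1) = 4

4


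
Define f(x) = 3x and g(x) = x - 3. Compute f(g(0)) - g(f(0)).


f(g(0)) = -9
g(f(0)) = -3
Difference = -6

-6


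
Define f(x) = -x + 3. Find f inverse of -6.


Solve -x + 3 = -6
x = (-6 - 3) / (-1) = 9

9


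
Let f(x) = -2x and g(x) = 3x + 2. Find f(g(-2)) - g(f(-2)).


f(g(-2)) = 8
g(f(-2)) = 14
Difference = -6

-6


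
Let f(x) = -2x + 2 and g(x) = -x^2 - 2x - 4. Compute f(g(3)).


g(3) = -19
f(-19) = 40

40


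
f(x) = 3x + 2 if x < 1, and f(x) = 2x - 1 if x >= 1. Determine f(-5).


-5 satisfies x < 1
f(-5) = -13

-13


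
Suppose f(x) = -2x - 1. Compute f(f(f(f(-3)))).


f(-3) = 5
f(5) = -11
f(-11) = 21
f(21) = -43

-43


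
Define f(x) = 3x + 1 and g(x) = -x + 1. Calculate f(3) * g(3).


f(3) = 10
g(3) = -2
Product = -20

-20


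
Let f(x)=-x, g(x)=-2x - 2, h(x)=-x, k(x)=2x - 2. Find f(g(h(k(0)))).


k(0) = -2
h(-2) = 2
g(2) = -6
f(-6) = 6

6


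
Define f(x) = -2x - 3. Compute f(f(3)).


15


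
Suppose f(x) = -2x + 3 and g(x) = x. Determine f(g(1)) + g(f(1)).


f(g(1)) = 1
g(f(1)) = 1
Sum = 2

2


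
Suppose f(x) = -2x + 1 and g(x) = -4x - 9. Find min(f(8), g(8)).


f(8) = -15
g(8) = -41
min = -41

-41


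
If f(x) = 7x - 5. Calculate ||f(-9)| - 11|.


57


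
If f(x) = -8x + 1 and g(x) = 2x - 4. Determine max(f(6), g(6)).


f(6) = -47
g(6) = 8
max = 8

8


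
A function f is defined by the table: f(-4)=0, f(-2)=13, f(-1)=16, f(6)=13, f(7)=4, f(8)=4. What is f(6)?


Reading from the table at x = 6

13


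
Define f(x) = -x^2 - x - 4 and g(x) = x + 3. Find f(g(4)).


g(4) = 7
f(7) = (-1)*(7)^2 - 1*(7) - 4 = -60

-60


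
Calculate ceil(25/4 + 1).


25/4 = 6.25
6.25 + 1 = 7.25
ceil(7.25) = 8

8


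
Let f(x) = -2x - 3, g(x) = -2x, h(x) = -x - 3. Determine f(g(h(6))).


h(6) = -9
g(-9) = 18
f(18) = -39

-39


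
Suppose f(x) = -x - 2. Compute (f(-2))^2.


f(-2) = 0
(0)^2 = 0

0


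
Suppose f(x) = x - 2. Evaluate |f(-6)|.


f(-6) = -8
|-8| = 8

8


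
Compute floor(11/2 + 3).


11/2 = 5.5
5.5 + 3 = 8.5
floor(8.5) = 8

8


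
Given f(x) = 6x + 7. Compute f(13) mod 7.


f(13) = 85
85 mod 7 = 1

1


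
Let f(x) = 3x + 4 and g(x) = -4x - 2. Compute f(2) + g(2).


f(2) = 10
g(2) = -10
Sum = 0

0


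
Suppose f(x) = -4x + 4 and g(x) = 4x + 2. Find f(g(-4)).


g(-4) = -14
f(-14) = 60

60


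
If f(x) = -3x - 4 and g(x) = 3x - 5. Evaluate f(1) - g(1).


f(1) = -7
g(1) = -2
Difference = -5

-5


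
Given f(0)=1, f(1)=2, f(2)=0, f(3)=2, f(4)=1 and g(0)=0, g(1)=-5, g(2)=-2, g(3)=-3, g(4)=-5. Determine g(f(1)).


f(1) = 2
g(2) = -2

-2


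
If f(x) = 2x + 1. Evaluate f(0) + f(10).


f(0) = 1
f(10) = 21
Sum = 22

22


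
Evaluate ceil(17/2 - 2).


17/2 = 8.5
8.5 - 2 = 6.5
ceil(6.5) = 7

7


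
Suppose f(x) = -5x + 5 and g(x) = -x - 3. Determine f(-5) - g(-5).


28


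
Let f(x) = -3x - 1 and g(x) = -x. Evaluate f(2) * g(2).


14


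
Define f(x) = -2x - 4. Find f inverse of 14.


Solve -2x - 4 = 14
x = (14 + 4) / (-2) = -9

-9


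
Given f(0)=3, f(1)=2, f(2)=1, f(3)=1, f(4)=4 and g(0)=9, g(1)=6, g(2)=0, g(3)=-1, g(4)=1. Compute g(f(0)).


-1


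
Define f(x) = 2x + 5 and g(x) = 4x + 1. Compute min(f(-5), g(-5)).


f(-5) = -5
g(-5) = -19
min = -19

-19


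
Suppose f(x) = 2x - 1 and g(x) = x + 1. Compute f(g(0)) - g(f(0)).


f(g(0)) = 1
g(f(0)) = 0
Difference = 1

1


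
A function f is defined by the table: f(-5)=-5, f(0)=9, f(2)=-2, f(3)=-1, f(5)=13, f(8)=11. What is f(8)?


Reading from the table at x = 8

11


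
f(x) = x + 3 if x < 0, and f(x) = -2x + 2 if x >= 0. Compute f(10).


10 satisfies x >= 0
f(10) = -18

-18


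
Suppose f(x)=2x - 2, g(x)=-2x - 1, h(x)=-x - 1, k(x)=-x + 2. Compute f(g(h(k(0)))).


k(0) = 2
h(2) = -3
g(-3) = 5
f(5) = 8

8


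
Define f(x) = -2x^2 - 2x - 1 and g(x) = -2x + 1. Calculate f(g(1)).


g(1) = -1
f(-1) = (-2)*(-1)^2 - 2*(-1) - 1 = -1

-1


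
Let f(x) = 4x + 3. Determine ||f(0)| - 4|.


f(0) = 3
|3| = 3
|3 - 4| = 1

1


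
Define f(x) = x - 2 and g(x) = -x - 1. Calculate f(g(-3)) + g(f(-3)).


f(g(-3)) = 0
g(f(-3)) = 4
Sum = 4

4


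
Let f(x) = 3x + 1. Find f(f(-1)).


-5


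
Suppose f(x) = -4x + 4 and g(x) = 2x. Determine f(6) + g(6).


f(6) = -20
g(6) = 12
Sum = -8

-8


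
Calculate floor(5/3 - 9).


5/3 = 1.6667
1.6667 - 9 = -7.3333
floor(-7.3333) = -8

-8


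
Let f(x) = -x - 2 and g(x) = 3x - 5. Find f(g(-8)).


g(-8) = -29
f(-29) = 27

27


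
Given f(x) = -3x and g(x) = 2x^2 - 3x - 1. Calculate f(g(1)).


g(1) = -2
f(-2) = 6

6


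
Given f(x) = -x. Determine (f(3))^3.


f(3) = -3
(-3)^3 = -27

-27


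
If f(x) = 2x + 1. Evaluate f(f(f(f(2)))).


f(2) = 5
f(5) = 11
f(11) = 23
f(23) = 47

47


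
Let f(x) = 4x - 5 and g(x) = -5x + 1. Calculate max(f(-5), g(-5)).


f(-5) = -25
g(-5) = 26
max = 26

26


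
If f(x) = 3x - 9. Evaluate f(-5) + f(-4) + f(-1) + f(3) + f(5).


f(-5) = -24
f(-4) = -21
f(-1) = -12
f(3) = 0
f(5) = 6
Sum = -51

-51


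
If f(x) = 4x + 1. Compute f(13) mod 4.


f(13) = 53
53 mod 4 = 1

1


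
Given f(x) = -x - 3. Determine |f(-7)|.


f(-7) = 4
|4| = 4

4


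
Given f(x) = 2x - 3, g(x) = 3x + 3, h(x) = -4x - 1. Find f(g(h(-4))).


h(-4) = 15
g(15) = 48
f(48) = 93

93


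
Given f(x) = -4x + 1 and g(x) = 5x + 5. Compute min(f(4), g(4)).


-15


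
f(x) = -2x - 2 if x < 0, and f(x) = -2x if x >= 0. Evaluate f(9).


-18


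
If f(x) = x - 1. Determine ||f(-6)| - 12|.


f(-6) = -7
|-7| = 7
|7 - 12| = 5

5


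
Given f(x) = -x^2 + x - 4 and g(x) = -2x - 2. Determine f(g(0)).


g(0) = -2
f(-2) = (-1)*(-2)^2 + 1*(-2) - 4 = -10

-10


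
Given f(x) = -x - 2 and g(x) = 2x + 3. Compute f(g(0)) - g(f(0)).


-4


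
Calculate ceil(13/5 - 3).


13/5 = 2.6
2.6 - 3 = -0.4
ceil(-0.4) = 0

0


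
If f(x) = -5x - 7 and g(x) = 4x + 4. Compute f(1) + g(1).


f(1) = -12
g(1) = 8
Sum = -4

-4


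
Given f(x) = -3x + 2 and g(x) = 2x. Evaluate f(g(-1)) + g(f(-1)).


f(g(-1)) = 8
g(f(-1)) = 10
Sum = 18

18


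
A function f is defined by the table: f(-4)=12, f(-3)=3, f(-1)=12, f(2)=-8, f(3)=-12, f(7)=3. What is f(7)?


Reading from the table at x = 7

3


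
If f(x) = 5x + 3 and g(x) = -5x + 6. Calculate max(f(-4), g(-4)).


f(-4) = -17
g(-4) = 26
max = 26

26


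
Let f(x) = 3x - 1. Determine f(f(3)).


f(3) = 8
f(8) = 23

23


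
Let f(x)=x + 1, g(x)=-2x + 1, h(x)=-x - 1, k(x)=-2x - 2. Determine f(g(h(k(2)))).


k(2) = -6
h(-6) = 5
g(5) = -9
f(-9) = -8

-8


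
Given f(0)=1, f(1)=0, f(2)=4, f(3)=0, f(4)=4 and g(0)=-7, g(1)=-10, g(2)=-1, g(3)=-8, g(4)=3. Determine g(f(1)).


-7


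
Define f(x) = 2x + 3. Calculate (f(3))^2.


f(3) = 9
(9)^2 = 81

81


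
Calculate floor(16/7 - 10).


16/7 = 2.2857
2.2857 - 10 = -7.7143
floor(-7.7143) = -8

-8


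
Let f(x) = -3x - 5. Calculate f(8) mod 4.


f(8) = -29
-29 mod 4 = 3

3


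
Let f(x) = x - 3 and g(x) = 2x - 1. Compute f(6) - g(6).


f(6) = 3
g(6) = 11
Difference = -8

-8


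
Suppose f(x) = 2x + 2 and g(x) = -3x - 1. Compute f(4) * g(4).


f(4) = 10
g(4) = -13
Product = -130

-130


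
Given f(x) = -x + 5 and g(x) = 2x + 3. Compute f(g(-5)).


12


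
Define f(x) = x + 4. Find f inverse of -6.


Solve x + 4 = -6
x = (-6 - 4) / 1 = -10

-10


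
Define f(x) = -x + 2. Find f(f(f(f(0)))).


f(0) = 2
f(2) = 0
f(0) = 2
f(2) = 0

0


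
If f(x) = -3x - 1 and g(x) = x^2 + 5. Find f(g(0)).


-16


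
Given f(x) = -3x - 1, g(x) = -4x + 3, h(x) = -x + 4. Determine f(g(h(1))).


h(1) = 3
g(3) = -9
f(-9) = 26

26


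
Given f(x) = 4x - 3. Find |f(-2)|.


f(-2) = -11
|-11| = 11

11


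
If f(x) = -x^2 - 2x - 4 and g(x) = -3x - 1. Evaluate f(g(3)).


g(3) = -10
f(-10) = (-1)*(-10)^2 - 2*(-10) - 4 = -84

-84


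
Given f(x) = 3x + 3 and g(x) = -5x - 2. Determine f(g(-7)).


g(-7) = 33
f(33) = 102

102


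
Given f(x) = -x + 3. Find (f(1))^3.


8


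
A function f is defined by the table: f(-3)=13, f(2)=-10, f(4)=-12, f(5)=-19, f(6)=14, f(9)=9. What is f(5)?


Reading from the table at x = 5

-19


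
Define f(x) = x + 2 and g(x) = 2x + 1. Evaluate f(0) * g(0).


f(0) = 2
g(0) = 1
Product = 2

2


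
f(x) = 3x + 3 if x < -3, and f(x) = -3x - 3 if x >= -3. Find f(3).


3 satisfies x >= -3
f(3) = -12

-12


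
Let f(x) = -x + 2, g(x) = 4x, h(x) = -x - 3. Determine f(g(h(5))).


h(5) = -8
g(-8) = -32
f(-32) = 34

34


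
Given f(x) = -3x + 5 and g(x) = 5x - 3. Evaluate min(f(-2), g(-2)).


f(-2) = 11
g(-2) = -13
min = -13

-13


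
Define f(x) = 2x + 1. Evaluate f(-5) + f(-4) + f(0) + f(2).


f(-5) = -9
f(-4) = -7
f(0) = 1
f(2) = 5
Sum = -10

-10


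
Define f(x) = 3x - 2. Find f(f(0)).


f(0) = -2
f(-2) = -8

-8


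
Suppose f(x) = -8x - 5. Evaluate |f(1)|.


f(1) = -13
|-13| = 13

13


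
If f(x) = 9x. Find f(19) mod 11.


6


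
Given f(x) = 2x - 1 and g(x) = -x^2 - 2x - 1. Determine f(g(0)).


g(0) = -1
f(-1) = -3

-3


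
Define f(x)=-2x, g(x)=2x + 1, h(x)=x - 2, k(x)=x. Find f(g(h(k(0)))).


6


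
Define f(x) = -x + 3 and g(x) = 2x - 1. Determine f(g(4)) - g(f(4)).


f(g(4)) = -4
g(f(4)) = -3
Difference = -1

-1


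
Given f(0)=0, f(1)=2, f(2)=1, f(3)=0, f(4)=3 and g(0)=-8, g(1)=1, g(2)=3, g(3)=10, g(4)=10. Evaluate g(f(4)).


f(4) = 3
g(3) = 10

10


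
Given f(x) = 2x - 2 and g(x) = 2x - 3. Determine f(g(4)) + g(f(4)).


f(g(4)) = 8
g(f(4)) = 9
Sum = 17

17


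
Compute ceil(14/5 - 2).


14/5 = 2.8
2.8 - 2 = 0.8
ceil(0.8) = 1

1


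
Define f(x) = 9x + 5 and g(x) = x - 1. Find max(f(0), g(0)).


5


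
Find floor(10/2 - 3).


10/2 = 5
5 - 3 = 2
floor(2) = 2

2


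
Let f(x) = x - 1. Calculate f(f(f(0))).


-3


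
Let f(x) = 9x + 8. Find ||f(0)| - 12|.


f(0) = 8
|8| = 8
|8 - 12| = 4

4


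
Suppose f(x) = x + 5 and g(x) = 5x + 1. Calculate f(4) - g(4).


f(4) = 9
g(4) = 21
Difference = -12

-12


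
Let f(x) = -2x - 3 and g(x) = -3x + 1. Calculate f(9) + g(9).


f(9) = -21
g(9) = -26
Sum = -47

-47


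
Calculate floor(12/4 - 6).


12/4 = 3
3 - 6 = -3
floor(-3) = -3

-3


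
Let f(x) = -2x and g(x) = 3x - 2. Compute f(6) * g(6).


-192


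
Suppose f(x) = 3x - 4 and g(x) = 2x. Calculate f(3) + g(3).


11


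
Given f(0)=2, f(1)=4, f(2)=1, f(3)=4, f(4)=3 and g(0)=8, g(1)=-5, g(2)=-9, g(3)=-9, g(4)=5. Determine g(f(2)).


-5


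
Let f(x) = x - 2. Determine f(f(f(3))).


f(3) = 1
f(1) = -1
f(-1) = -3

-3


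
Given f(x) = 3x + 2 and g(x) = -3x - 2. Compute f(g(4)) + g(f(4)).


f(g(4)) = -40
g(f(4)) = -44
Sum = -84

-84


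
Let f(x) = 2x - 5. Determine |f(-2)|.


f(-2) = -9
|-9| = 9

9


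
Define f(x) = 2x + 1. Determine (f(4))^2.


81


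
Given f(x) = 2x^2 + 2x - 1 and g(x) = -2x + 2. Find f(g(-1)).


g(-1) = 4
f(4) = 2*(4)^2 + 2*(4) - 1 = 39

39


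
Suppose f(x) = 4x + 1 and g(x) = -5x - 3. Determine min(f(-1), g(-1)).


f(-1) = -3
g(-1) = 2
min = -3

-3


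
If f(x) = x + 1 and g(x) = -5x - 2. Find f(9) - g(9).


57


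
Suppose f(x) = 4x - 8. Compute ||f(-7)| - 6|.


30


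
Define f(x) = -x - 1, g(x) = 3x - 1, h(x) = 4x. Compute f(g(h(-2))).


h(-2) = -8
g(-8) = -25
f(-25) = 24

24


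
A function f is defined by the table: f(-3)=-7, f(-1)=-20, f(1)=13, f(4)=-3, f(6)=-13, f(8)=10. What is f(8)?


Reading from the table at x = 8

10


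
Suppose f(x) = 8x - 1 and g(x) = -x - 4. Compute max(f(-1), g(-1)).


f(-1) = -9
g(-1) = -3
max = -3

-3


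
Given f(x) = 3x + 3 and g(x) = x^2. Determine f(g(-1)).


6


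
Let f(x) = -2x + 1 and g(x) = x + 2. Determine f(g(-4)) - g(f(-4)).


-6


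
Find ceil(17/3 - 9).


17/3 = 5.6667
5.6667 - 9 = -3.3333
ceil(-3.3333) = -3

-3


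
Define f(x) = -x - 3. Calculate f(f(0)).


f(0) = -3
f(-3) = 0

0


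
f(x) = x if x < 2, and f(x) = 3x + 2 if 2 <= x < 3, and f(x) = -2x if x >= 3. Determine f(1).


1 satisfies x < 2
f(1) = 1

1


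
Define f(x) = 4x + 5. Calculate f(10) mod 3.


f(10) = 45
45 mod 3 = 0

0


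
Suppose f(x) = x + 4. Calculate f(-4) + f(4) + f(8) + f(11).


f(-4) = 0
f(4) = 8
f(8) = 12
f(11) = 15
Sum = 35

35


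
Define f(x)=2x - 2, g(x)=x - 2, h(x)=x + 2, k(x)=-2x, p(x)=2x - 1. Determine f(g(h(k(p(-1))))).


p(-1) = -3
k(-3) = 6
h(6) = 8
g(8) = 6
f(6) = 10

10


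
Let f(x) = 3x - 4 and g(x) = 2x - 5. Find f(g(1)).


g(1) = -3
f(-3) = -13

-13


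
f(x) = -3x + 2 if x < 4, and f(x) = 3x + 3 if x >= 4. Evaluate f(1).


1 satisfies x < 4
f(1) = -1

-1


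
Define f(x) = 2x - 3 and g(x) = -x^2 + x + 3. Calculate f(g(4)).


g(4) = -9
f(-9) = -21

-21


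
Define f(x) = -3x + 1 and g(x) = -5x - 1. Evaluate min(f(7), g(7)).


f(7) = -20
g(7) = -36
min = -36

-36


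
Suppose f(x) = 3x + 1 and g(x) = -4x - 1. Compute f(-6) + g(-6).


f(-6) = -17
g(-6) = 23
Sum = 6

6


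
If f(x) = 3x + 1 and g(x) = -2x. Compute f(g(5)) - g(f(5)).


f(g(5)) = -29
g(f(5)) = -32
Difference = 3

3


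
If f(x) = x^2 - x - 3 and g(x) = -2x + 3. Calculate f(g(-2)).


g(-2) = 7
f(7) = 1*(7)^2 - 1*(7) - 3 = 39

39


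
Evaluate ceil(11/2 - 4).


11/2 = 5.5
5.5 - 4 = 1.5
ceil(1.5) = 2

2


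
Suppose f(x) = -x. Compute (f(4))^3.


f(4) = -4
(-4)^3 = -64

-64


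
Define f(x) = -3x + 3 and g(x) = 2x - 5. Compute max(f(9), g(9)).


13


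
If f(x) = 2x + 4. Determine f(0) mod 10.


4


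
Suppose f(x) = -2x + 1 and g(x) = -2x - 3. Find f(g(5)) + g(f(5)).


42


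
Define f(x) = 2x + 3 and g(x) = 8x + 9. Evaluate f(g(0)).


g(0) = 9
f(9) = 21

21


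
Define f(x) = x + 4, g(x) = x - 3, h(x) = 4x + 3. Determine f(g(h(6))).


h(6) = 27
g(27) = 24
f(24) = 28

28


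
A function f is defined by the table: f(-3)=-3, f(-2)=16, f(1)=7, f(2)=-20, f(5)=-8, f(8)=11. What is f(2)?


Reading from the table at x = 2

-20


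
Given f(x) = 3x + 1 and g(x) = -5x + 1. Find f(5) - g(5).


f(5) = 16
g(5) = -24
Difference = 40

40


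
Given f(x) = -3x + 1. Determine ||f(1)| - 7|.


f(1) = -2
|-2| = 2
|2 - 7| = 5

5


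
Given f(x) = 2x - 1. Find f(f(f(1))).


f(1) = 1
f(1) = 1
f(1) = 1

1


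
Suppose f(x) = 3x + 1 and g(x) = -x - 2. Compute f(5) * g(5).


-112


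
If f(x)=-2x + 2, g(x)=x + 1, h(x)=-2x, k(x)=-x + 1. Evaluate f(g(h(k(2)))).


k(2) = -1
h(-1) = 2
g(2) = 3
f(3) = -4

-4


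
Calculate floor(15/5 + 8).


11


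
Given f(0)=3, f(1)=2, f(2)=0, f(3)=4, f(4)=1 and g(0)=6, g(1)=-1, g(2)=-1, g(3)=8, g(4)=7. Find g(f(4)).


f(4) = 1
g(1) = -1

-1


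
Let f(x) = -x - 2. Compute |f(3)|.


f(3) = -5
|-5| = 5

5


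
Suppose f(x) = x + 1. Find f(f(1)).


f(1) = 2
f(2) = 3

3


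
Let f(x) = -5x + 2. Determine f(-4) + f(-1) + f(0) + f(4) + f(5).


f(-4) = 22
f(-1) = 7
f(0) = 2
f(4) = -18
f(5) = -23
Sum = -10

-10


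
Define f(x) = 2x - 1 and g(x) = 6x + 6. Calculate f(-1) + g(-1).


-3


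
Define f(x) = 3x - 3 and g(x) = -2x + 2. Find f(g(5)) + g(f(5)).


-49


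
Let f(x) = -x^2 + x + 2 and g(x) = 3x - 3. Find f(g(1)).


g(1) = 0
f(0) = (-1)*(0)^2 + 1*(0) + 2 = 2

2


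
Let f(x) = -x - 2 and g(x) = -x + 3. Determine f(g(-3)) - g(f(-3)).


f(g(-3)) = -8
g(f(-3)) = 2
Difference = -10

-10


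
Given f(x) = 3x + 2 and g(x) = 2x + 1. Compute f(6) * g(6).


f(6) = 20
g(6) = 13
Product = 260

260


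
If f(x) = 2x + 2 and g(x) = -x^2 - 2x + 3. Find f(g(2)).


g(2) = -5
f(-5) = -8

-8
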